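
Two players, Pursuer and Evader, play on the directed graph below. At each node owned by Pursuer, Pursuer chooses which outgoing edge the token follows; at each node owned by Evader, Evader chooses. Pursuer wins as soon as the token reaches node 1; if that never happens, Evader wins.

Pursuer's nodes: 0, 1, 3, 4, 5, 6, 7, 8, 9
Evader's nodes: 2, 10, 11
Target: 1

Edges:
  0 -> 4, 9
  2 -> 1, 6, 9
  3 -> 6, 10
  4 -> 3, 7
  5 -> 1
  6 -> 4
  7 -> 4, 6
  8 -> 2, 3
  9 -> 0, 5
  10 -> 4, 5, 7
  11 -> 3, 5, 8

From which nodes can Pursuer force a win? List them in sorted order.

A0 = {1}
A1: add {5} — 5 (Pursuer) has 5→1.
A2: add {9} — 9 (Pursuer) has 9→5.
A3: add {0} — 0 (Pursuer) has 0→9.
A4 = A3; e.g. 2 (Evader) can still go to 6. Fixed point.
Pursuer's winning region = {0, 1, 5, 9}.

0, 1, 5, 9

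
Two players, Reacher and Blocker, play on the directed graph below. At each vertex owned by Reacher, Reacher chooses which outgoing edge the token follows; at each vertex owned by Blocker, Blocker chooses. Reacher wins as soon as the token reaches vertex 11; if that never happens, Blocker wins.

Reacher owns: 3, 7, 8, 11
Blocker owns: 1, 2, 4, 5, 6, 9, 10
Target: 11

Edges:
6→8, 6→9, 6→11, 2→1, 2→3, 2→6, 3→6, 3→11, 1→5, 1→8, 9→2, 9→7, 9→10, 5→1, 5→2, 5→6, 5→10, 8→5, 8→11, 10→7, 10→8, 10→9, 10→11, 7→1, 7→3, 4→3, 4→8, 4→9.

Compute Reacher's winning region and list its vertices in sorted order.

A0 = {11}
A1: add {3, 8} — 3 (Reacher) has 3→11; 8 (Reacher) has 8→11.
A2: add {7} — 7 (Reacher) has 7→3.
A3 = A2; e.g. 1 (Blocker) can still go to 5. Fixed point.
Reacher's winning region = {3, 7, 8, 11}.

3, 7, 8, 11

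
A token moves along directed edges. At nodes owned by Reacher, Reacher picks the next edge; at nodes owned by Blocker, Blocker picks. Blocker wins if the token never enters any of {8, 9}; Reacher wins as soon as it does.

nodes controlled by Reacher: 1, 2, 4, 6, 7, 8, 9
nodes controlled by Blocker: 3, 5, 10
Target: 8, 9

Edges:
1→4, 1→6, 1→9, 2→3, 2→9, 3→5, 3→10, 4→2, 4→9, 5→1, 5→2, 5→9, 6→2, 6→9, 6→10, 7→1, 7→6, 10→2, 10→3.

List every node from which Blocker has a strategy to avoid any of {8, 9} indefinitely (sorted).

3, 10

A0 = {8, 9}
A1: add {1, 2, 4, 6} — 1 (Reacher) has 1→9; 2 (Reacher) has 2→9; 4 (Reacher) has 4→9; 6 (Reacher) has 6→9.
A2: add {5, 7} — 5 (Blocker): all of {1, 2, 9} already in; 7 (Reacher) has 7→1.
A3 = A2; e.g. 3 (Blocker) can still go to 10. Fixed point.
Reacher's attractor = {1, 2, 4, 5, 6, 7, 8, 9}; Blocker avoids the target exactly from the complement.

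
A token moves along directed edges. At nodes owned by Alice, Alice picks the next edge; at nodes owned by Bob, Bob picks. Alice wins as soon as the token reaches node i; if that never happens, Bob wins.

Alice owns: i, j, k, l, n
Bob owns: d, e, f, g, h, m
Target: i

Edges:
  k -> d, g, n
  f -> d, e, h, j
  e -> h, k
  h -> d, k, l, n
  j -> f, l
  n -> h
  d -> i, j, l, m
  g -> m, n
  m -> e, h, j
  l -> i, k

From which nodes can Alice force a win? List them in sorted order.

i, j, l

A0 = {i}
A1: add {l} — l (Alice) has l→i.
A2: add {j} — j (Alice) has j→l.
A3 = A2; e.g. d (Bob) can still go to m. Fixed point.
Alice's winning region = {i, j, l}.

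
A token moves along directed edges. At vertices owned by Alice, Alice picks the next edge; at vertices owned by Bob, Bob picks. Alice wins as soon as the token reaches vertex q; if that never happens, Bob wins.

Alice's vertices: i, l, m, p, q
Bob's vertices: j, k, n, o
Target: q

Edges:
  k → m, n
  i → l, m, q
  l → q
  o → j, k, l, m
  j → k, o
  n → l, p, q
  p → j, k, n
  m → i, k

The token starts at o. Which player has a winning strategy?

Bob

A0 = {q}
A1: add {i, l} — i (Alice) has i→q; l (Alice) has l→q.
A2: add {m} — m (Alice) has m→i.
A3 = A2; e.g. j (Bob) can still go to k. Fixed point.
o never enters the attractor, so Bob can avoid the target forever.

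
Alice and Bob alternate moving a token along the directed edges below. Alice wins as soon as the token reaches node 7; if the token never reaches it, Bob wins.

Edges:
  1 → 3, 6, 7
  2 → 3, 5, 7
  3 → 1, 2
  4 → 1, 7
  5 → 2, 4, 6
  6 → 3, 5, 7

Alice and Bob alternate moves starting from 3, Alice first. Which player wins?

Bob

Track states (vertex, player-to-move).
A0 = {(7,Alice), (7,Bob)}
A1: add {(1,Alice), (2,Alice), (4,Alice), (6,Alice)}.
A2: add {(3,Bob), (4,Bob), (5,Bob)}.
A3: add {(5,Alice)}.
A4 = A3; e.g. (1,Bob) stays out. (3,Alice) never enters ⇒ Bob avoids the target.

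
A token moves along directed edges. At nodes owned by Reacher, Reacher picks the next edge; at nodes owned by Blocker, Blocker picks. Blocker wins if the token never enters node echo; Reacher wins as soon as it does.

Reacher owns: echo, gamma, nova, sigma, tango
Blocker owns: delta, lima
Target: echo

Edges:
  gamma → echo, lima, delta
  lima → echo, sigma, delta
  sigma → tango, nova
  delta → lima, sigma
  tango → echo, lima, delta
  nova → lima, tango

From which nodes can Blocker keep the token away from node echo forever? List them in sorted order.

A0 = {echo}
A1: add {gamma, tango} — gamma (Reacher) has gamma→echo; tango (Reacher) has tango→echo.
A2: add {nova, sigma} — sigma (Reacher) has sigma→tango; nova (Reacher) has nova→tango.
A3 = A2; e.g. lima (Blocker) can still go to delta. Fixed point.
Reacher's attractor = {echo, gamma, nova, sigma, tango}; Blocker avoids the target exactly from the complement.

delta, lima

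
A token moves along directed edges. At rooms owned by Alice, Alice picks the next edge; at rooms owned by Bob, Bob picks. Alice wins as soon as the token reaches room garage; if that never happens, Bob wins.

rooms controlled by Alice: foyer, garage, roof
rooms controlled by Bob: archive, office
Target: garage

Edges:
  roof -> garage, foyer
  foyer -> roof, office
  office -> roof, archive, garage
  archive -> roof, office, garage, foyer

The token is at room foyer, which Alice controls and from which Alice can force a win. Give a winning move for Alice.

roof

A0 = {garage}
A1: add {roof} — roof (Alice) has roof→garage.
A2: add {foyer} — foyer (Alice) has foyer→roof.
A3 = A2; e.g. archive (Bob) can still go to office. Fixed point.
From foyer, successor roof is in the attractor (rank 1); the other successor office is not.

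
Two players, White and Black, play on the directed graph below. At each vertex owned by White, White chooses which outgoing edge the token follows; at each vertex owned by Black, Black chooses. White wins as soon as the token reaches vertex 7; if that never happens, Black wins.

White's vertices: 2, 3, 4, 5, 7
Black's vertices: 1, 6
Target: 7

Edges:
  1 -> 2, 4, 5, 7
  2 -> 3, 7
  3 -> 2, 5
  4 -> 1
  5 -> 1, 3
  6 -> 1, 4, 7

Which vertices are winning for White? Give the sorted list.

A0 = {7}
A1: add {2} — 2 (White) has 2→7.
A2: add {3} — 3 (White) has 3→2.
A3: add {5} — 5 (White) has 5→3.
A4 = A3; e.g. 1 (Black) can still go to 4. Fixed point.
White's winning region = {2, 3, 5, 7}.

2, 3, 5, 7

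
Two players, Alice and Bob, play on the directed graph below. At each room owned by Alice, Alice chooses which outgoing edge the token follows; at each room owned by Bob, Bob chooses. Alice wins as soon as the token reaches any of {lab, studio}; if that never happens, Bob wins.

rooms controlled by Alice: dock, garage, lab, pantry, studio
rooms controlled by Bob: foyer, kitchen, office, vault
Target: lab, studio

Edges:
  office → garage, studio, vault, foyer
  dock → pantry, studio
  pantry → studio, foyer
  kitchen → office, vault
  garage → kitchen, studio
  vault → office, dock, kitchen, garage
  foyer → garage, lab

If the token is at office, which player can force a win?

Bob

A0 = {lab, studio}
A1: add {dock, garage, pantry} — dock (Alice) has dock→studio; pantry (Alice) has pantry→studio; garage (Alice) has garage→studio.
A2: add {foyer} — foyer (Bob): all of {garage, lab} already in.
A3 = A2; e.g. office (Bob) can still go to vault. Fixed point.
office never enters the attractor, so Bob can avoid the target forever.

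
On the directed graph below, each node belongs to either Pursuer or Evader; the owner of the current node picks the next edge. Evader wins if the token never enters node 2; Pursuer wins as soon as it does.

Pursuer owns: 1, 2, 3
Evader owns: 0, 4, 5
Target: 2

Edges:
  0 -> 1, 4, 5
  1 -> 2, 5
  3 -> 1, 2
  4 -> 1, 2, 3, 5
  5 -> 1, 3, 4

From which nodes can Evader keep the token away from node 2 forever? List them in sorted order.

A0 = {2}
A1: add {1, 3} — 1 (Pursuer) has 1→2; 3 (Pursuer) has 3→2.
A2 = A1; e.g. 0 (Evader) can still go to 4. Fixed point.
Pursuer's attractor = {1, 2, 3}; Evader avoids the target exactly from the complement.

0, 4, 5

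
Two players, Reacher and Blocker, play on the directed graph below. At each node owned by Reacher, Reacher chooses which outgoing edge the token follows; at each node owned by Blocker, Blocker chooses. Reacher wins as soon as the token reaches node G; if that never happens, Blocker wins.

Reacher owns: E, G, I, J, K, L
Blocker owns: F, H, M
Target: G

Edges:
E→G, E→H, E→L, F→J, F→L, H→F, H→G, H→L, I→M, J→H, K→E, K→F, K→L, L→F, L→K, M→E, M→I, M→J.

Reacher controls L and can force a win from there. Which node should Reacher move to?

K

A0 = {G}
A1: add {E} — E (Reacher) has E→G.
A2: add {K} — K (Reacher) has K→E.
A3: add {L} — L (Reacher) has L→K.
A4 = A3; e.g. F (Blocker) can still go to J. Fixed point.
From L, successor K is in the attractor (rank 2); the other successor F is not.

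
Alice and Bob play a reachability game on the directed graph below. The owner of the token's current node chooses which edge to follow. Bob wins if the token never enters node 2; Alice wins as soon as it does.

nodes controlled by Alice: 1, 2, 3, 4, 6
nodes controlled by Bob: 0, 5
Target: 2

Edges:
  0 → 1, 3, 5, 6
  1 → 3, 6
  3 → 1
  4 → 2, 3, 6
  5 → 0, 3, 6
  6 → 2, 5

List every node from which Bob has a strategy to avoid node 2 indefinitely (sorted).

0, 5

A0 = {2}
A1: add {4, 6} — 4 (Alice) has 4→2; 6 (Alice) has 6→2.
A2: add {1} — 1 (Alice) has 1→6.
A3: add {3} — 3 (Alice) has 3→1.
A4 = A3; e.g. 0 (Bob) can still go to 5. Fixed point.
Alice's attractor = {1, 2, 3, 4, 6}; Bob avoids the target exactly from the complement.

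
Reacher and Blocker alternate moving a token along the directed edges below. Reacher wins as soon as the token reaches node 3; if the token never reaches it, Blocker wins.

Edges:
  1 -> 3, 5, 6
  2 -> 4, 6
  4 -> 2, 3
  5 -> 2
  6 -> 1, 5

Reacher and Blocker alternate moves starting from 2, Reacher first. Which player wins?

Blocker

Track states (vertex, player-to-move).
A0 = {(3,Reacher), (3,Blocker)}
A1: add {(1,Reacher), (4,Reacher)}.
A2 = A1; e.g. (1,Blocker) stays out. (2,Reacher) never enters ⇒ Blocker avoids the target.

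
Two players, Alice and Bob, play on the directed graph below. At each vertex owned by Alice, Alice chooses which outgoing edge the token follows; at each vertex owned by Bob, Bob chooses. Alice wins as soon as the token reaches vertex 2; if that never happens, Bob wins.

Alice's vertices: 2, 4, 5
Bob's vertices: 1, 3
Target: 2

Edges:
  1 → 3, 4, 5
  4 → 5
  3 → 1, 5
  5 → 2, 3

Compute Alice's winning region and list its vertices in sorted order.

2, 4, 5

A0 = {2}
A1: add {5} — 5 (Alice) has 5→2.
A2: add {4} — 4 (Alice) has 4→5.
A3 = A2; e.g. 1 (Bob) can still go to 3. Fixed point.
Alice's winning region = {2, 4, 5}.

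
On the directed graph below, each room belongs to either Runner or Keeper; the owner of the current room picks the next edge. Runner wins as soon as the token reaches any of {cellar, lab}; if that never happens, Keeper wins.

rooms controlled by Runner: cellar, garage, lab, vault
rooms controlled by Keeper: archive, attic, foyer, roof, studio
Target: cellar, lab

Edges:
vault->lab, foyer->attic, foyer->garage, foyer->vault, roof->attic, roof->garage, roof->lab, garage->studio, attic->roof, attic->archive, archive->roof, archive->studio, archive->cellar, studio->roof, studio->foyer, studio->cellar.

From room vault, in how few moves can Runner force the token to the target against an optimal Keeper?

1

A0 = {cellar, lab}
A1: add {vault} — vault (Runner) has vault→lab.
A2 = A1; e.g. roof (Keeper) can still go to attic. Fixed point.
vault enters the attractor at level 1, so Runner can force the target in 1 move from there.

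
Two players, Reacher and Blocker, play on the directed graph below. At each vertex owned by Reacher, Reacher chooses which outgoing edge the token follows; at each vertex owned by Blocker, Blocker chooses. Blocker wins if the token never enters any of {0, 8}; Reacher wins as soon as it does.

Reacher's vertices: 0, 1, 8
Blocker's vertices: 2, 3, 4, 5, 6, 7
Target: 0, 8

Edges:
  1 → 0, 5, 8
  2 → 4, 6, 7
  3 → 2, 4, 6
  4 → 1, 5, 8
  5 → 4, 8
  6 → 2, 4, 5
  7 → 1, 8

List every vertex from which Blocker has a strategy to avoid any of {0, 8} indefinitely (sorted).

A0 = {0, 8}
A1: add {1} — 1 (Reacher) has 1→0.
A2: add {7} — 7 (Blocker): all of {1, 8} already in.
A3 = A2; e.g. 2 (Blocker) can still go to 4. Fixed point.
Reacher's attractor = {0, 1, 7, 8}; Blocker avoids the target exactly from the complement.

2, 3, 4, 5, 6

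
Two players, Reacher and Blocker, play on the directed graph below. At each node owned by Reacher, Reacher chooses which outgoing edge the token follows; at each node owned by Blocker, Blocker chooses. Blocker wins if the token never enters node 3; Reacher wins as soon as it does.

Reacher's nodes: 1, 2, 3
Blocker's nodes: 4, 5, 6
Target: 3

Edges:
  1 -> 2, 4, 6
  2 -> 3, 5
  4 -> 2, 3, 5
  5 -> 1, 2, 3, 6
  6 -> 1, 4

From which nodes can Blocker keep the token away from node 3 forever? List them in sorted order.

4, 5, 6

A0 = {3}
A1: add {2} — 2 (Reacher) has 2→3.
A2: add {1} — 1 (Reacher) has 1→2.
A3 = A2; e.g. 4 (Blocker) can still go to 5. Fixed point.
Reacher's attractor = {1, 2, 3}; Blocker avoids the target exactly from the complement.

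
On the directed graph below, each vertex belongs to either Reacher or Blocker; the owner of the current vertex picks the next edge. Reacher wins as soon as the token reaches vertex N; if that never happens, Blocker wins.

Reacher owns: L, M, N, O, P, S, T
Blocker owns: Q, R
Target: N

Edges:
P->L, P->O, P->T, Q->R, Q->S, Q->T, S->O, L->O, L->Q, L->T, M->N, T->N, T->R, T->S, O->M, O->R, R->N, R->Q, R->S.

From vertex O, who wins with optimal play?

A0 = {N}
A1: add {M, T} — M (Reacher) has M→N; T (Reacher) has T→N.
A2: add {L, O, P} — L (Reacher) has L→T; O (Reacher) has O→M; P (Reacher) has P→T.
O ∈ A2, so Reacher can force the target.

Reacher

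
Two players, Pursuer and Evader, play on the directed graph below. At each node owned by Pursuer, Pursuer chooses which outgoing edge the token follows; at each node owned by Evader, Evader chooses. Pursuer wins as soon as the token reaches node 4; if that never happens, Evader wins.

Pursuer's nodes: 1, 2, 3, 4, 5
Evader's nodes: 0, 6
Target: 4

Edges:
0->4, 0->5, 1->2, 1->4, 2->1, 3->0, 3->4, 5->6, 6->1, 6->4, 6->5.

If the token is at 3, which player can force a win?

A0 = {4}
A1: add {1, 3} — 1 (Pursuer) has 1→4; 3 (Pursuer) has 3→4.
3 ∈ A1, so Pursuer can force the target.

Pursuer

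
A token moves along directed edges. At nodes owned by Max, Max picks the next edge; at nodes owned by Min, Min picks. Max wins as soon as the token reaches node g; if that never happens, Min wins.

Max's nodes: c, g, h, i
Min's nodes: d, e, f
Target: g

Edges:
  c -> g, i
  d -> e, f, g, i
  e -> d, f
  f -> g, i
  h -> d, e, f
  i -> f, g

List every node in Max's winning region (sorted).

c, f, g, h, i

A0 = {g}
A1: add {c, i} — c (Max) has c→g; i (Max) has i→g.
A2: add {f} — f (Min): all of {g, i} already in.
A3: add {h} — h (Max) has h→f.
A4 = A3; e.g. d (Min) can still go to e. Fixed point.
Max's winning region = {c, f, g, h, i}.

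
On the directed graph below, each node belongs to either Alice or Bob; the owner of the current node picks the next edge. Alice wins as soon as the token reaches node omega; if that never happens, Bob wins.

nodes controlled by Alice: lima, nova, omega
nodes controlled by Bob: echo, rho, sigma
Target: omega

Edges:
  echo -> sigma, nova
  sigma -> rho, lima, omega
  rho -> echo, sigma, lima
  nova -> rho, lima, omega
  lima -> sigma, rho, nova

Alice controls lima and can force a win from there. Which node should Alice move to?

nova

A0 = {omega}
A1: add {nova} — nova (Alice) has nova→omega.
A2: add {lima} — lima (Alice) has lima→nova.
A3 = A2; e.g. echo (Bob) can still go to sigma. Fixed point.
From lima, successor nova is in the attractor (rank 1); the other successors rho, sigma are not.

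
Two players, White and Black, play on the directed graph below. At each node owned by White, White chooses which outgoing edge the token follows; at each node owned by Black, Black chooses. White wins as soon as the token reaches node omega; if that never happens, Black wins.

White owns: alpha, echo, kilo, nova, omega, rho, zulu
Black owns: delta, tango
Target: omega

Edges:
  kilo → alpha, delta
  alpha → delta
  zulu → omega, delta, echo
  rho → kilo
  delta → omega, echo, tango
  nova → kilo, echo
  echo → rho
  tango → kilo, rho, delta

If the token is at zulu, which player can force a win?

A0 = {omega}
A1: add {zulu} — zulu (White) has zulu→omega.
A2 = A1; e.g. kilo (White) has no edge into A1. Fixed point.
zulu ∈ A1, so White can force the target.

White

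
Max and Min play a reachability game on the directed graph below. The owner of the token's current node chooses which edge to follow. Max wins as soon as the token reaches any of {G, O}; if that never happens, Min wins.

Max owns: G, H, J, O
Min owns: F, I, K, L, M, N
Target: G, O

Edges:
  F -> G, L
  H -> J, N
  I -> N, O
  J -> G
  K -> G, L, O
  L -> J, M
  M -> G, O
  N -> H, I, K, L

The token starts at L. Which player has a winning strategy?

Max

A0 = {G, O}
A1: add {J, M} — J (Max) has J→G; M (Min): all of {G, O} already in.
A2: add {H, L} — H (Max) has H→J; L (Min): all of {J, M} already in.
L ∈ A2, so Max can force the target.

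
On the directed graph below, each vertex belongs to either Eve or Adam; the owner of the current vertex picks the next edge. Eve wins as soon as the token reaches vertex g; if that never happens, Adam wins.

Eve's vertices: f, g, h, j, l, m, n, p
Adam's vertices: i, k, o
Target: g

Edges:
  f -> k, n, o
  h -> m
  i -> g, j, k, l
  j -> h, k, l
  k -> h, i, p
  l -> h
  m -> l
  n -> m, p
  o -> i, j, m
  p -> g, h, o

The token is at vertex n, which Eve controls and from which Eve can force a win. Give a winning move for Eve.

A0 = {g}
A1: add {p} — p (Eve) has p→g.
A2: add {n} — n (Eve) has n→p.
A3: add {f} — f (Eve) has f→n.
A4 = A3; e.g. h (Eve) has no edge into A3. Fixed point.
From n, successor p is in the attractor (rank 1); the other successor m is not.

p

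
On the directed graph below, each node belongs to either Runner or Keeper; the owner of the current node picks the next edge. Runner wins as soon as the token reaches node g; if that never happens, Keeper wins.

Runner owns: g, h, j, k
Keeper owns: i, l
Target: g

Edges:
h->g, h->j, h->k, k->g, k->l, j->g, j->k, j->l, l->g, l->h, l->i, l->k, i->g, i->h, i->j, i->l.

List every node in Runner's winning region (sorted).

g, h, j, k

A0 = {g}
A1: add {h, j, k} — h (Runner) has h→g; j (Runner) has j→g; k (Runner) has k→g.
A2 = A1; e.g. i (Keeper) can still go to l. Fixed point.
Runner's winning region = {g, h, j, k}.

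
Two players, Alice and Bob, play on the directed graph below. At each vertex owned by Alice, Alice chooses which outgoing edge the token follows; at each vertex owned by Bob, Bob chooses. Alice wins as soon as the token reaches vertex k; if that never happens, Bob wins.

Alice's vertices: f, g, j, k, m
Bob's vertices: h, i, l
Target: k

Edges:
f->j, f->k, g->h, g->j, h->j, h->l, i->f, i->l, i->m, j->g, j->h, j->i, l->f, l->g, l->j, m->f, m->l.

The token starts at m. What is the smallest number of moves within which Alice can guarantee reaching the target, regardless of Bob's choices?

2

A0 = {k}
A1: add {f} — f (Alice) has f→k.
A2: add {m} — m (Alice) has m→f.
A3 = A2; e.g. g (Alice) has no edge into A2. Fixed point.
m enters the attractor at level 2, so Alice can force the target in 2 moves from there.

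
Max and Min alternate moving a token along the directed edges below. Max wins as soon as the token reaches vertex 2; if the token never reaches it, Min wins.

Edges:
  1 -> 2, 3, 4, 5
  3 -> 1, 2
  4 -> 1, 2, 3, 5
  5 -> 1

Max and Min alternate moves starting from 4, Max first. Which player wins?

Max

Track states (vertex, player-to-move).
A0 = {(2,Max), (2,Min)}
A1: add {(1,Max), (3,Max), (4,Max)}.
(4,Max) ∈ A1 ⇒ Max forces the target.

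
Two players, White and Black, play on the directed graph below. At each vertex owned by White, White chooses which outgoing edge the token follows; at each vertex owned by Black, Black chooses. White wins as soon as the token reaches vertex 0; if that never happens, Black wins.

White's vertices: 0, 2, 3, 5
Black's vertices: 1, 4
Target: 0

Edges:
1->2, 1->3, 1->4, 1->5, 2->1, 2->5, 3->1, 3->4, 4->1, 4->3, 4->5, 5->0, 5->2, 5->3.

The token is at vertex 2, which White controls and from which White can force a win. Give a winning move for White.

A0 = {0}
A1: add {5} — 5 (White) has 5→0.
A2: add {2} — 2 (White) has 2→5.
A3 = A2; e.g. 1 (Black) can still go to 3. Fixed point.
From 2, successor 5 is in the attractor (rank 1); the other successor 1 is not.

5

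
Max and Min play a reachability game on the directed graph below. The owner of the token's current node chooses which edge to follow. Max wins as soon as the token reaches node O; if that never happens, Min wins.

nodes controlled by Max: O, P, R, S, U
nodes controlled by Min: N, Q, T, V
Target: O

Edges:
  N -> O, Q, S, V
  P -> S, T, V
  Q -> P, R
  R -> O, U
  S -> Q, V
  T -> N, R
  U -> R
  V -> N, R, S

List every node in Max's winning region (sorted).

A0 = {O}
A1: add {R} — R (Max) has R→O.
A2: add {U} — U (Max) has U→R.
A3 = A2; e.g. N (Min) can still go to Q. Fixed point.
Max's winning region = {O, R, U}.

O, R, U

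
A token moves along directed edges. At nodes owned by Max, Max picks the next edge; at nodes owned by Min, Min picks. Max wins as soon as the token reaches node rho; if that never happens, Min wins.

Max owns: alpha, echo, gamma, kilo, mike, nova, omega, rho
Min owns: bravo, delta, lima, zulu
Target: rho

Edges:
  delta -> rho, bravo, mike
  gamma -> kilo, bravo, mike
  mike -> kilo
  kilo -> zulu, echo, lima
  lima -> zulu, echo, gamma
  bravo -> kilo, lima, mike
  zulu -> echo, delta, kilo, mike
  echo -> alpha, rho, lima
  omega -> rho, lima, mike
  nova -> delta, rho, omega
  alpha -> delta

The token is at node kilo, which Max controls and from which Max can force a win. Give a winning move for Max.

echo

A0 = {rho}
A1: add {echo, nova, omega} — echo (Max) has echo→rho; nova (Max) has nova→rho; omega (Max) has omega→rho.
A2: add {kilo} — kilo (Max) has kilo→echo.
A3: add {gamma, mike} — gamma (Max) has gamma→kilo; mike (Max) has mike→kilo.
A4 = A3; e.g. zulu (Min) can still go to delta. Fixed point.
From kilo, successor echo is in the attractor (rank 1); the other successors lima, zulu are not.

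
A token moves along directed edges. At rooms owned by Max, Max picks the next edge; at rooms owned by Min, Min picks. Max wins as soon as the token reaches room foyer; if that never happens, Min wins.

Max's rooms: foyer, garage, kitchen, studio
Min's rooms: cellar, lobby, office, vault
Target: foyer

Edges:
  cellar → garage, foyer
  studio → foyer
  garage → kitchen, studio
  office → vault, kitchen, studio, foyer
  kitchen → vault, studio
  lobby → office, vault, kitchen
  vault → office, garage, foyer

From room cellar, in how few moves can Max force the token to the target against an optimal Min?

A0 = {foyer}
A1: add {studio} — studio (Max) has studio→foyer.
A2: add {garage, kitchen} — garage (Max) has garage→studio; kitchen (Max) has kitchen→studio.
A3: add {cellar} — cellar (Min): all of {garage, foyer} already in.
A4 = A3; e.g. lobby (Min) can still go to office. Fixed point.
cellar enters the attractor at level 3, so Max can force the target in 3 moves from there.

3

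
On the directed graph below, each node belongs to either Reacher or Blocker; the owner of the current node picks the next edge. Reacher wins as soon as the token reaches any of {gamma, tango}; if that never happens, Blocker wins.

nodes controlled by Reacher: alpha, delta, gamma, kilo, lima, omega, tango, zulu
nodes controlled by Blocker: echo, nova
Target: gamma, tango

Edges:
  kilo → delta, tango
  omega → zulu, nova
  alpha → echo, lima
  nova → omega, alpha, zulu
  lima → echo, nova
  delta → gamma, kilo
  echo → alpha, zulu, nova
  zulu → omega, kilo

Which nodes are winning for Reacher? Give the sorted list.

delta, gamma, kilo, omega, tango, zulu

A0 = {gamma, tango}
A1: add {delta, kilo} — delta (Reacher) has delta→gamma; kilo (Reacher) has kilo→tango.
A2: add {zulu} — zulu (Reacher) has zulu→kilo.
A3: add {omega} — omega (Reacher) has omega→zulu.
A4 = A3; e.g. echo (Blocker) can still go to alpha. Fixed point.
Reacher's winning region = {delta, gamma, kilo, omega, tango, zulu}.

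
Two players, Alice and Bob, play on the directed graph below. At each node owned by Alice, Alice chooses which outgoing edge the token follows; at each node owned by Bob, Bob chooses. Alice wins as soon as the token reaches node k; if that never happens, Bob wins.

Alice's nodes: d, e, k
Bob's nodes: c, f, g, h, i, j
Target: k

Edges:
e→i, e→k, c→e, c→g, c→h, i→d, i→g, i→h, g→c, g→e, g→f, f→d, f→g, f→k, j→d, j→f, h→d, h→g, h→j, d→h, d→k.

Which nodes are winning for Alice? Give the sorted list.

A0 = {k}
A1: add {d, e} — d (Alice) has d→k; e (Alice) has e→k.
A2 = A1; e.g. c (Bob) can still go to g. Fixed point.
Alice's winning region = {d, e, k}.

d, e, k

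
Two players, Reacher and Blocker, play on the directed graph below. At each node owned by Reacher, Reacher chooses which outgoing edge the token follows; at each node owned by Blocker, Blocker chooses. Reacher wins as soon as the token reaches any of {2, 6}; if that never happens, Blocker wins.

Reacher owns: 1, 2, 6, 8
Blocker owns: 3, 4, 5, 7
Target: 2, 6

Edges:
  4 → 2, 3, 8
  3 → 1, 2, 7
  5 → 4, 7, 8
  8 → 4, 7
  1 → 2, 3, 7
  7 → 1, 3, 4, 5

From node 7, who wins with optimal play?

Blocker

A0 = {2, 6}
A1: add {1} — 1 (Reacher) has 1→2.
A2 = A1; e.g. 3 (Blocker) can still go to 7. Fixed point.
7 never enters the attractor, so Blocker can avoid the target forever.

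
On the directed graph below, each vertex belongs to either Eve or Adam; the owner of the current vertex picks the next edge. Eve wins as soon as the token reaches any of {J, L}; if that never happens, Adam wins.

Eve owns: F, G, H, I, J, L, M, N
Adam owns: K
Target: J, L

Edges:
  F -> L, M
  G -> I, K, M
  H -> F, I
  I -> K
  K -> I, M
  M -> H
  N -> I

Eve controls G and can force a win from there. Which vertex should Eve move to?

A0 = {J, L}
A1: add {F} — F (Eve) has F→L.
A2: add {H} — H (Eve) has H→F.
A3: add {M} — M (Eve) has M→H.
A4: add {G} — G (Eve) has G→M.
A5 = A4; e.g. I (Eve) has no edge into A4. Fixed point.
From G, successor M is in the attractor (rank 3); the other successors I, K are not.

M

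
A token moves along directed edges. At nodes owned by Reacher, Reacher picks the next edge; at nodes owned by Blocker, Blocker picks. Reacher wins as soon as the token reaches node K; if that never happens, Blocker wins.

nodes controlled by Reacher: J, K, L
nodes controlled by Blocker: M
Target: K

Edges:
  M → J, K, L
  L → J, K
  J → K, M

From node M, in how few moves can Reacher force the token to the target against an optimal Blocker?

2

A0 = {K}
A1: add {J, L} — J (Reacher) has J→K; L (Reacher) has L→K.
A2: add {M} — M (Blocker): all of {J, K, L} already in.
A2 = all vertices. Fixed point.
M enters the attractor at level 2, so Reacher can force the target in 2 moves from there.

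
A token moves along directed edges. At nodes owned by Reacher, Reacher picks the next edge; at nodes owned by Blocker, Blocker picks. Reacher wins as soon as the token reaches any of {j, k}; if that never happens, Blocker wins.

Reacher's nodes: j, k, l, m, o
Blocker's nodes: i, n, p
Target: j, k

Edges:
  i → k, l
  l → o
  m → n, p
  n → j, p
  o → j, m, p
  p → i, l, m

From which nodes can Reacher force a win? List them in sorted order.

A0 = {j, k}
A1: add {o} — o (Reacher) has o→j.
A2: add {l} — l (Reacher) has l→o.
A3: add {i} — i (Blocker): all of {k, l} already in.
A4 = A3; e.g. m (Reacher) has no edge into A3. Fixed point.
Reacher's winning region = {i, j, k, l, o}.

i, j, k, l, o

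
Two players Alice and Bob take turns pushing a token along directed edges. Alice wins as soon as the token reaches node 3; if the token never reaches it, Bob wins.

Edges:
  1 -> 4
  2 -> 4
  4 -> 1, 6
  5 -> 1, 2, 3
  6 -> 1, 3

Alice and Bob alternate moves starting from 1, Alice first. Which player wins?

Track states (vertex, player-to-move).
A0 = {(3,Alice), (3,Bob)}
A1: add {(5,Alice), (6,Alice)}.
A2 = A1; e.g. (1,Alice) stays out. (1,Alice) never enters ⇒ Bob avoids the target.

Bob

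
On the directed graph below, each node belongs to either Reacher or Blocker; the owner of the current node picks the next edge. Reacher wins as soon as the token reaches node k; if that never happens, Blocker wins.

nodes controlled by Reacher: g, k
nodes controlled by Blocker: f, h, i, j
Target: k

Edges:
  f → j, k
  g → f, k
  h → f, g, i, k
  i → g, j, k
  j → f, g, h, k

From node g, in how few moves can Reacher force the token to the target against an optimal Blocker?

A0 = {k}
A1: add {g} — g (Reacher) has g→k.
A2 = A1; e.g. f (Blocker) can still go to j. Fixed point.
g enters the attractor at level 1, so Reacher can force the target in 1 move from there.

1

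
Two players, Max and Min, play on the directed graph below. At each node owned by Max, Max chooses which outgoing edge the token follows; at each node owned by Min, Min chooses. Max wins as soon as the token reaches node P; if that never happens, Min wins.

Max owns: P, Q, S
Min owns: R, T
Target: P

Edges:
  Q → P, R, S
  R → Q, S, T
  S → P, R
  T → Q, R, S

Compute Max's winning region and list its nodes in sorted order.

A0 = {P}
A1: add {Q, S} — Q (Max) has Q→P; S (Max) has S→P.
A2 = A1; e.g. R (Min) can still go to T. Fixed point.
Max's winning region = {P, Q, S}.

P, Q, S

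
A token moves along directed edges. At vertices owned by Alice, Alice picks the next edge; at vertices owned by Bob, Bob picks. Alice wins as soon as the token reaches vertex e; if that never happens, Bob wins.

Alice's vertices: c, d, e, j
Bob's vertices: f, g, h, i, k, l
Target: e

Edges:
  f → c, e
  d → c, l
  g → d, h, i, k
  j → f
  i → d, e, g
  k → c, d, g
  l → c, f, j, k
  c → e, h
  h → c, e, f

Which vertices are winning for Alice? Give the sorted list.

c, d, e, f, h, j

A0 = {e}
A1: add {c} — c (Alice) has c→e.
A2: add {d, f} — d (Alice) has d→c; f (Bob): all of {c, e} already in.
A3: add {h, j} — h (Bob): all of {c, e, f} already in; j (Alice) has j→f.
A4 = A3; e.g. g (Bob) can still go to i. Fixed point.
Alice's winning region = {c, d, e, f, h, j}.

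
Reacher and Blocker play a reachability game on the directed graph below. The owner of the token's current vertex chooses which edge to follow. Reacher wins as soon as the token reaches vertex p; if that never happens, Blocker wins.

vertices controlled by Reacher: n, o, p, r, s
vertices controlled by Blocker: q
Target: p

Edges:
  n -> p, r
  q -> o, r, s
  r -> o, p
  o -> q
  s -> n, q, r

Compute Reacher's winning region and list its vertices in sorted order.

n, p, r, s

A0 = {p}
A1: add {n, r} — n (Reacher) has n→p; r (Reacher) has r→p.
A2: add {s} — s (Reacher) has s→n.
A3 = A2; e.g. o (Reacher) has no edge into A2. Fixed point.
Reacher's winning region = {n, p, r, s}.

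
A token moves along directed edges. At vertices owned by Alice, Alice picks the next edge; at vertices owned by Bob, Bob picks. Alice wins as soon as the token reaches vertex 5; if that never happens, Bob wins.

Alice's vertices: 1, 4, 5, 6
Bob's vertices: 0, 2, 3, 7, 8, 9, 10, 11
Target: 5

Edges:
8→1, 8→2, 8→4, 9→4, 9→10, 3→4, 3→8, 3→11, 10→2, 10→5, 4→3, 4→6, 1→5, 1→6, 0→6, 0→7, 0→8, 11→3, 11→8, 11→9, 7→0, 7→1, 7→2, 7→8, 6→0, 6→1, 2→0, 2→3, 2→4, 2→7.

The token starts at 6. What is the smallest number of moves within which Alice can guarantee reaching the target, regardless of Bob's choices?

A0 = {5}
A1: add {1} — 1 (Alice) has 1→5.
A2: add {6} — 6 (Alice) has 6→1.
6 enters the attractor at level 2, so Alice can force the target in 2 moves from there.

2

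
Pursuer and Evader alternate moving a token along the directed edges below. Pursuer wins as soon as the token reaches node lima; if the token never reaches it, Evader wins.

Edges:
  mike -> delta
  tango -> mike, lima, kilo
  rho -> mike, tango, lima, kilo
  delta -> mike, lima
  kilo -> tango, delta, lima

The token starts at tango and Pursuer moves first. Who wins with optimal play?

Track states (vertex, player-to-move).
A0 = {(lima,Pursuer), (lima,Evader)}
A1: add {(tango,Pursuer), (rho,Pursuer), (delta,Pursuer), (kilo,Pursuer)}.
(tango,Pursuer) ∈ A1 ⇒ Pursuer forces the target.

Pursuer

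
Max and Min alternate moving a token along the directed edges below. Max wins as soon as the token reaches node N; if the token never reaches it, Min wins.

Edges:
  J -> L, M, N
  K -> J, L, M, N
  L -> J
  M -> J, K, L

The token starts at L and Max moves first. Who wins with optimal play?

Track states (vertex, player-to-move).
A0 = {(N,Max), (N,Min)}
A1: add {(J,Max), (K,Max)}.
A2: add {(L,Min)}.
A3: add {(M,Max)}.
A4 = A3; e.g. (J,Min) stays out. (L,Max) never enters ⇒ Min avoids the target.

Min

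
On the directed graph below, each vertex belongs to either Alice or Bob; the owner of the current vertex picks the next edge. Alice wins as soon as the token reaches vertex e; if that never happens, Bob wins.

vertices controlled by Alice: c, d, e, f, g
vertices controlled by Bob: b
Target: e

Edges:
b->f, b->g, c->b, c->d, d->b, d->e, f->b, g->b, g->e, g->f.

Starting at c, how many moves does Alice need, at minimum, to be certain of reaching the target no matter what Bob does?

A0 = {e}
A1: add {d, g} — d (Alice) has d→e; g (Alice) has g→e.
A2: add {c} — c (Alice) has c→d.
A3 = A2; e.g. b (Bob) can still go to f. Fixed point.
c enters the attractor at level 2, so Alice can force the target in 2 moves from there.

2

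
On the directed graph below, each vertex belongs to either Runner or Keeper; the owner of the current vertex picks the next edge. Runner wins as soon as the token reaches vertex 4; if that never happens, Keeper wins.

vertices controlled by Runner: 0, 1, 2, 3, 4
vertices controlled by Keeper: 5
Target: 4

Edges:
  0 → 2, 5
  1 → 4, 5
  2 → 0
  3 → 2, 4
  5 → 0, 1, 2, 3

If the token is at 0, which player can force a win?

A0 = {4}
A1: add {1, 3} — 1 (Runner) has 1→4; 3 (Runner) has 3→4.
A2 = A1; e.g. 0 (Runner) has no edge into A1. Fixed point.
0 never enters the attractor, so Keeper can avoid the target forever.

Keeper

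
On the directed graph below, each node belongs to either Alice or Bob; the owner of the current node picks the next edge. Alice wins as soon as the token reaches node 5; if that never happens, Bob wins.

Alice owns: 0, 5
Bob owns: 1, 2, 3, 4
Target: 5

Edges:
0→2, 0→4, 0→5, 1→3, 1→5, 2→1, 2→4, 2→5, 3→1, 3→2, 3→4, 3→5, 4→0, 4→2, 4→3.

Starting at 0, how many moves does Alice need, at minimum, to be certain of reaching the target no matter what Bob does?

1

A0 = {5}
A1: add {0} — 0 (Alice) has 0→5.
A2 = A1; e.g. 1 (Bob) can still go to 3. Fixed point.
0 enters the attractor at level 1, so Alice can force the target in 1 move from there.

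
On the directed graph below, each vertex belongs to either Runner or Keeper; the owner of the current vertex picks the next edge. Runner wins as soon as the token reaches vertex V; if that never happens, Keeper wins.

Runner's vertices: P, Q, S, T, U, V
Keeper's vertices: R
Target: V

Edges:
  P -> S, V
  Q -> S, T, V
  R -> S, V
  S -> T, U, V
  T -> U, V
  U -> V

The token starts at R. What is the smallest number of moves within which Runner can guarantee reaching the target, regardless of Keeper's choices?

2

A0 = {V}
A1: add {P, Q, S, T, U} — P (Runner) has P→V; Q (Runner) has Q→V; S (Runner) has S→V; T (Runner) has T→V; U (Runner) has U→V.
A2: add {R} — R (Keeper): all of {S, V} already in.
A2 = all vertices. Fixed point.
R enters the attractor at level 2, so Runner can force the target in 2 moves from there.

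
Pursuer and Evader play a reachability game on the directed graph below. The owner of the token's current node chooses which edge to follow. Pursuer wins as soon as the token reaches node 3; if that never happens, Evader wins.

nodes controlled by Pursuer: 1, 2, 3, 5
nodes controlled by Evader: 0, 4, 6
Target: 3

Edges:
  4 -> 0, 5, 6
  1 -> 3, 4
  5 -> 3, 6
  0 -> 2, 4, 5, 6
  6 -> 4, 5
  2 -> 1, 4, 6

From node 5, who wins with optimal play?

A0 = {3}
A1: add {1, 5} — 1 (Pursuer) has 1→3; 5 (Pursuer) has 5→3.
5 ∈ A1, so Pursuer can force the target.

Pursuer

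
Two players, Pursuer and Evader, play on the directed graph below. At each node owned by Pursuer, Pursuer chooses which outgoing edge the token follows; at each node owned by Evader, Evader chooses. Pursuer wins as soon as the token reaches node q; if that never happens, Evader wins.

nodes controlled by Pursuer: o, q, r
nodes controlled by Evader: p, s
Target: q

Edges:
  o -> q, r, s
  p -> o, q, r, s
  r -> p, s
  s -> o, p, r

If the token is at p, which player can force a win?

Evader

A0 = {q}
A1: add {o} — o (Pursuer) has o→q.
A2 = A1; e.g. p (Evader) can still go to r. Fixed point.
p never enters the attractor, so Evader can avoid the target forever.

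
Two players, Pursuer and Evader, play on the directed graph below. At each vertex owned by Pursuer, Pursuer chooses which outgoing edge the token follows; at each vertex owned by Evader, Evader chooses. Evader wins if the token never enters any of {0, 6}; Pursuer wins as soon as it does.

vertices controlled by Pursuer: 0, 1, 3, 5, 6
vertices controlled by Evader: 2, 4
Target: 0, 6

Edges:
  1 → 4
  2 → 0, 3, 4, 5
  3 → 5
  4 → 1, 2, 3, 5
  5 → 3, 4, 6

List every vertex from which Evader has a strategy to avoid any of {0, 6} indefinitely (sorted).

1, 2, 4

A0 = {0, 6}
A1: add {5} — 5 (Pursuer) has 5→6.
A2: add {3} — 3 (Pursuer) has 3→5.
A3 = A2; e.g. 1 (Pursuer) has no edge into A2. Fixed point.
Pursuer's attractor = {0, 3, 5, 6}; Evader avoids the target exactly from the complement.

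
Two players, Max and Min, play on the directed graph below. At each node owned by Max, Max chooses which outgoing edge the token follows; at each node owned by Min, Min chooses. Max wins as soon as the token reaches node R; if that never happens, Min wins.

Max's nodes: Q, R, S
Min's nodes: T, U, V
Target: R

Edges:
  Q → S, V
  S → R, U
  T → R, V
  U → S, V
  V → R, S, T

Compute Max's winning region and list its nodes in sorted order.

A0 = {R}
A1: add {S} — S (Max) has S→R.
A2: add {Q} — Q (Max) has Q→S.
A3 = A2; e.g. T (Min) can still go to V. Fixed point.
Max's winning region = {Q, R, S}.

Q, R, S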